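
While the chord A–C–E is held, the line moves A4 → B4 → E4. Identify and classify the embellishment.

B4 is an escape tone.

The harmony at that moment is A minor triad (A, C, E); B4 is not a chord tone.
It is approached by step up from A4 and left by leap down to E4.
Step in, leap out — an escape tone.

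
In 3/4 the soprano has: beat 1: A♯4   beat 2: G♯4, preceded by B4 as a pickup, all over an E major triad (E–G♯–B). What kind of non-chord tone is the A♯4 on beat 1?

The harmony at that moment is E major triad (E, G♯, B); A♯4 is not a chord tone.
It is approached by step down from B4 and left by step down to G♯4.
Step in, step out in the same direction — a passing tone.

Passing tone.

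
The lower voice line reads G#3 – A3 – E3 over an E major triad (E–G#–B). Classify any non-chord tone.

A3 is an escape tone.

The harmony at that moment is E major triad (E, G#, B); A3 is not a chord tone.
It is approached by step up from G#3 and left by leap down to E3.
Step in, leap out — an escape tone.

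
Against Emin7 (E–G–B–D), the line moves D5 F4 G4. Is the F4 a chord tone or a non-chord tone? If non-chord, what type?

The harmony at that moment is E minor seventh chord (E, G, B, D); F4 is not a chord tone.
It is approached by leap down from D5 and left by step up to G4.
Leap in, step out — an appoggiatura.

Non-chord tone — an appoggiatura.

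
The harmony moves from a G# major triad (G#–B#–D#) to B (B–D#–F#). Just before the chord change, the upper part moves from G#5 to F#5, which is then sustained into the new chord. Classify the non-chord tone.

The harmony at that moment is G# major triad (G#, B#, D#); F#5 is not a chord tone.
It is approached by step down from G#5 and then sustained as the same pitch into the next harmony.
Arriving early and becoming a chord tone when the harmony changes — an anticipation.

F#5 is an anticipation.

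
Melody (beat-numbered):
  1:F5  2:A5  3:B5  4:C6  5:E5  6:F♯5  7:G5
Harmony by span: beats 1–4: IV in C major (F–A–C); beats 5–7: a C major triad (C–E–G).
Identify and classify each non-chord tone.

B5 (beat 3) — passing tone; F♯5 (beat 6) — passing tone.

The harmony at that moment is F major triad (F, A, C); B5 is not a chord tone.
It is approached by step up from A5 and left by step up to C6.
Step in, step out in the same direction — a passing tone.
The harmony at that moment is C major triad (C, E, G); F♯5 is not a chord tone.
It is approached by step up from E5 and left by step up to G5.
Step in, step out in the same direction — a passing tone.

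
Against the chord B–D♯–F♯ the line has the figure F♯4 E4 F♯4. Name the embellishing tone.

The harmony at that moment is B major triad (B, D♯, F♯); E4 is not a chord tone.
It is approached by step down from F♯4 and left by step up to F♯4.
Step away and step back to the same note — a neighbor tone (lower neighbor).

E4 is a neighbor tone.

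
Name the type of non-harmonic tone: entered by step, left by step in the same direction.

Passing tone.

Approach: by step. Departure: by step, continuing in the same direction.
Stepwise on both sides with no change of direction means the note fills in the space between two different chord tones — a passing tone. (Had it turned back to its starting note it would be a neighbor tone instead.)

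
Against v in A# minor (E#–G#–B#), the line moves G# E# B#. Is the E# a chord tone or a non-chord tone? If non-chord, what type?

E# minor triad contains E#, G#, B#; E# is the root, so it is a chord tone.

Chord tone (the root of E# minor triad).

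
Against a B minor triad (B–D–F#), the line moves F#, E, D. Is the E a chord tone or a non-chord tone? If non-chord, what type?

Non-chord tone — a passing tone.

The harmony at that moment is B minor triad (B, D, F#); E is not a chord tone.
It is approached by step down from F# and left by step down to D.
Step in, step out in the same direction — a passing tone.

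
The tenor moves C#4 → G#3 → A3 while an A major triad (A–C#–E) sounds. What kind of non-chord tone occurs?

G#3 is an appoggiatura.

The harmony at that moment is A major triad (A, C#, E); G#3 is not a chord tone.
It is approached by leap down from C#4 and left by step up to A3.
Leap in, step out — an appoggiatura.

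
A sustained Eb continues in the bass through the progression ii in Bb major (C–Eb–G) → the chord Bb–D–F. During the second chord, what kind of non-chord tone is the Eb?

Pedal tone (pedal point).

The harmony at that moment is Bb major triad (Bb, D, F); Eb is not a chord tone.
It is held over (the same pitch as the preceding Eb) and then sustained as the same pitch into the next harmony.
Sustained through a change of harmony — a pedal tone.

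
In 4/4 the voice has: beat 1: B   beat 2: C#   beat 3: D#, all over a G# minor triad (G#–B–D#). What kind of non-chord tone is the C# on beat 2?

The harmony at that moment is G# minor triad (G#, B, D#); C# is not a chord tone.
It is approached by step up from B and left by step up to D#.
Step in, step out in the same direction — a passing tone.

Passing tone.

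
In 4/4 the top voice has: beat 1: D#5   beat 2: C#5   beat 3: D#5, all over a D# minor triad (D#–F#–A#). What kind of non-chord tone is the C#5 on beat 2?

Lower neighbor tone.

The harmony at that moment is D# minor triad (D#, F#, A#); C#5 is not a chord tone.
It is approached by step down from D#5 and left by step up to D#5.
Step away and step back to the same note — a neighbor tone (lower neighbor).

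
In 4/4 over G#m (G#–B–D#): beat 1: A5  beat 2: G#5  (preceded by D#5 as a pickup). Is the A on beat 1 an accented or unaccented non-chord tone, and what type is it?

The harmony at that moment is G# minor triad (G#, B, D#); A5 is not a chord tone.
It is approached by leap up from D#5 and left by step down to G#5.
Leap in, step out — an appoggiatura.
It falls on the downbeat, so it is accented.

Accented appoggiatura.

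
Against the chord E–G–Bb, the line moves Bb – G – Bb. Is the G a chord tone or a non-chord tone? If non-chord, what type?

Chord tone (the third of E diminished triad).

E diminished triad contains E, G, Bb; G is the third, so it is a chord tone.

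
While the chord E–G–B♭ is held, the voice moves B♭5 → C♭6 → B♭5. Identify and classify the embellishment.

The harmony at that moment is E diminished triad (E, G, B♭); C♭6 is not a chord tone.
It is approached by step up from B♭5 and left by step down to B♭5.
Step away and step back to the same note — a neighbor tone (upper neighbor).

C♭6 is a neighbor tone.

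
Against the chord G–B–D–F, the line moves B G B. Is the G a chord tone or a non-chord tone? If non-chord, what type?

Chord tone (the root of G dominant seventh chord).

G dominant seventh chord contains G, B, D, F; G is the root, so it is a chord tone.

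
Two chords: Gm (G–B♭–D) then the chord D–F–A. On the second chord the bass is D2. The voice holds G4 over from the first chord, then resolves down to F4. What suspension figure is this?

4–3 suspension.

At the second chord the bass is D2. The suspended G4 lies a fourth above the bass; after resolving down by step to F4, the interval above the bass becomes a third.
Suspension figures are named by those two intervals: 4–3.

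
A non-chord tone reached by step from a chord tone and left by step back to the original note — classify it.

Neighbor tone.

Approach: by step. Departure: by step in the opposite direction, back to the starting pitch.
Stepwise on both sides but reversing to return to the same chord tone — a neighbor tone. (Had it continued onward in the same direction it would be a passing tone instead.)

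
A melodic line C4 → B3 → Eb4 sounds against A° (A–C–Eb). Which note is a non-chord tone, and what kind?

The harmony at that moment is A diminished triad (A, C, Eb); B3 is not a chord tone.
It is approached by step down from C4 and left by leap up to Eb4.
Step in, leap out — an escape tone.

B3 is an escape tone.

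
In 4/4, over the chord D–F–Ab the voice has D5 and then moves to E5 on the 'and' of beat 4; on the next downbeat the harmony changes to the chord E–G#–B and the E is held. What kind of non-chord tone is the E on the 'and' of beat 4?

The harmony at that moment is D diminished triad (D, F, Ab); E5 is not a chord tone.
It is approached by step up from D5 and then sustained as the same pitch into the next harmony.
Arriving early and becoming a chord tone when the harmony changes — an anticipation.

Anticipation.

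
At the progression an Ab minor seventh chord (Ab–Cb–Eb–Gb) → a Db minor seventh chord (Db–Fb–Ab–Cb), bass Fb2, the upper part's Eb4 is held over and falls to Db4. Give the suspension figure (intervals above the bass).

7–6 suspension.

At the second chord the bass is Fb2. The suspended Eb4 lies a seventh above the bass; after resolving down by step to Db4, the interval above the bass becomes a sixth.
Suspension figures are named by those two intervals: 7–6.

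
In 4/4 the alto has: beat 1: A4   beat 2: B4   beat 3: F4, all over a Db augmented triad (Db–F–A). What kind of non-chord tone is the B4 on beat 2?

The harmony at that moment is Db augmented triad (Db, F, A); B4 is not a chord tone.
It is approached by step up from A4 and left by leap down to F4.
Step in, leap out, on a weak beat — an escape tone.

Escape tone.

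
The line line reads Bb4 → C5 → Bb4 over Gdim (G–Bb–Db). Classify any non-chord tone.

C5 is a neighbor tone.

The harmony at that moment is G diminished triad (G, Bb, Db); C5 is not a chord tone.
It is approached by step up from Bb4 and left by step down to Bb4.
Step away and step back to the same note — a neighbor tone (upper neighbor).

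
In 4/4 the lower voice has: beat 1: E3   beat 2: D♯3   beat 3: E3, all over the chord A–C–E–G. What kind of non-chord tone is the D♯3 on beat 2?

Lower neighbor tone.

The harmony at that moment is A minor seventh chord (A, C, E, G); D♯3 is not a chord tone.
It is approached by step down from E3 and left by step up to E3.
Step away and step back to the same note — a neighbor tone (lower neighbor).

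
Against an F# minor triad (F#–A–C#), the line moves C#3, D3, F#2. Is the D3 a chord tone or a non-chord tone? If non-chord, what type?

Non-chord tone — an escape tone.

The harmony at that moment is F# minor triad (F#, A, C#); D3 is not a chord tone.
It is approached by step up from C#3 and left by leap down to F#2.
Step in, leap out — an escape tone.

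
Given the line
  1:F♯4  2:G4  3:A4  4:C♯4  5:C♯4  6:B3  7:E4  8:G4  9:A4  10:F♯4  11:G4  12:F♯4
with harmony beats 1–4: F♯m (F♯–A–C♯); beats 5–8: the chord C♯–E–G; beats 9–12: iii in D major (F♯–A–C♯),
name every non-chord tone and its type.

The harmony at that moment is F♯ minor triad (F♯, A, C♯); G4 is not a chord tone.
It is approached by step up from F♯4 and left by step up to A4.
Step in, step out in the same direction — a passing tone.
The harmony at that moment is C♯ diminished triad (C♯, E, G); B3 is not a chord tone.
It is approached by step down from C♯4 and left by leap up to E4.
Step in, leap out — an escape tone.
The harmony at that moment is F♯ minor triad (F♯, A, C♯); G4 is not a chord tone.
It is approached by step up from F♯4 and left by step down to F♯4.
Step away and step back to the same note — a neighbor tone (upper neighbor).

G4 (beat 2) — passing tone; B3 (beat 6) — escape tone; G4 (beat 11) — neighbor tone.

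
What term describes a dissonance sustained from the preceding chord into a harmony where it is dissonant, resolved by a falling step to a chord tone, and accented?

Suspension.

Approach: by preparation — the pitch is first a chord tone, then held (tied or repeated) while the harmony changes under it. Departure: down by step. Metric position: strong.
A prepared dissonance that resolves downward by step — a suspension. (The same figure resolving upward would be a retardation.)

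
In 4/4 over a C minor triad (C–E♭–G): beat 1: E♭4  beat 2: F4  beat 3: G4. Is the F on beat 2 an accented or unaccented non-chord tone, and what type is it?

The harmony at that moment is C minor triad (C, E♭, G); F4 is not a chord tone.
It is approached by step up from E♭4 and left by step up to G4.
Step in, step out in the same direction — a passing tone.
It falls on a weak beat, so it is unaccented.

Unaccented passing tone.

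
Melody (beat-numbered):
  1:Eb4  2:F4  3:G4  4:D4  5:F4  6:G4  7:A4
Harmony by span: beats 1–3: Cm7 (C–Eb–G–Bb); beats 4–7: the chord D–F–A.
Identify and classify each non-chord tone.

F4 (beat 2) — passing tone; G4 (beat 6) — passing tone.

The harmony at that moment is C minor seventh chord (C, Eb, G, Bb); F4 is not a chord tone.
It is approached by step up from Eb4 and left by step up to G4.
Step in, step out in the same direction — a passing tone.
The harmony at that moment is D minor triad (D, F, A); G4 is not a chord tone.
It is approached by step up from F4 and left by step up to A4.
Step in, step out in the same direction — a passing tone.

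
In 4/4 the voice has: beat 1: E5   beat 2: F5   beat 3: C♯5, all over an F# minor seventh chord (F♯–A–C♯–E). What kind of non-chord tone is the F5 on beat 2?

The harmony at that moment is F♯ minor seventh chord (F♯, A, C♯, E); F5 is not a chord tone.
It is approached by step up from E5 and left by leap down to C♯5.
Step in, leap out, on a weak beat — an escape tone.

Escape tone.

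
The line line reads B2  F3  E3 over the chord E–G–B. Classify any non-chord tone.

F3 is an appoggiatura.

The harmony at that moment is E minor triad (E, G, B); F3 is not a chord tone.
It is approached by leap up from B2 and left by step down to E3.
Leap in, step out — an appoggiatura.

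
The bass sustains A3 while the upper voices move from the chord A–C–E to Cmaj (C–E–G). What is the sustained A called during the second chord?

The harmony at that moment is C major triad (C, E, G); A3 is not a chord tone.
It is held over (the same pitch as the preceding A3) and then sustained as the same pitch into the next harmony.
Sustained through a change of harmony — a pedal tone.

Pedal tone (pedal point).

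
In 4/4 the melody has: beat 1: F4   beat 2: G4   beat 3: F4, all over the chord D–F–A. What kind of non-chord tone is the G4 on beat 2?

The harmony at that moment is D minor triad (D, F, A); G4 is not a chord tone.
It is approached by step up from F4 and left by step down to F4.
Step away and step back to the same note — a neighbor tone (upper neighbor).

Upper neighbor tone.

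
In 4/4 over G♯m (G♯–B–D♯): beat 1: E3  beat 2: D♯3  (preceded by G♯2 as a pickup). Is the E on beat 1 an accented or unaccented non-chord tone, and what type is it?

The harmony at that moment is G♯ minor triad (G♯, B, D♯); E3 is not a chord tone.
It is approached by leap up from G♯2 and left by step down to D♯3.
Leap in, step out — an appoggiatura.
It falls on the downbeat, so it is accented.

Accented appoggiatura.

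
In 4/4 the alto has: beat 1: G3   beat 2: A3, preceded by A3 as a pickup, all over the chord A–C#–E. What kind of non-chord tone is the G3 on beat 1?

The harmony at that moment is A major triad (A, C#, E); G3 is not a chord tone.
It is approached by step down from A3 and left by step up to A3.
Step away and step back to the same note — a neighbor tone (lower neighbor).

Lower neighbor tone.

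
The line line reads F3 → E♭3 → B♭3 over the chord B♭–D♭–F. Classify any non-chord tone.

E♭3 is an escape tone.

The harmony at that moment is B♭ minor triad (B♭, D♭, F); E♭3 is not a chord tone.
It is approached by step down from F3 and left by leap up to B♭3.
Step in, leap out — an escape tone.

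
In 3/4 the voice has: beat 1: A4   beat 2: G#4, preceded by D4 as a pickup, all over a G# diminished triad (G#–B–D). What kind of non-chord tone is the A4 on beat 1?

The harmony at that moment is G# diminished triad (G#, B, D); A4 is not a chord tone.
It is approached by leap up from D4 and left by step down to G#4.
Leap in, step out, metrically accented — an appoggiatura.

Appoggiatura.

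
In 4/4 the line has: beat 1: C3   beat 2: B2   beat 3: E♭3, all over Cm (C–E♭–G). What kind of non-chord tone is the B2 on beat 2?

The harmony at that moment is C minor triad (C, E♭, G); B2 is not a chord tone.
It is approached by step down from C3 and left by leap up to E♭3.
Step in, leap out, on a weak beat — an escape tone.

Escape tone.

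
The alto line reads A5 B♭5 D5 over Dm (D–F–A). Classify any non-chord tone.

B♭5 is an escape tone.

The harmony at that moment is D minor triad (D, F, A); B♭5 is not a chord tone.
It is approached by step up from A5 and left by leap down to D5.
Step in, leap out — an escape tone.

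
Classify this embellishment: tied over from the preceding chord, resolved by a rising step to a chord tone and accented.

Approach: by preparation — the pitch is first a chord tone, then held (tied or repeated) while the harmony changes under it. Departure: up by step. Metric position: strong.
A prepared dissonance that resolves upward by step — a retardation. (The same figure resolving downward would be a suspension.)

Retardation.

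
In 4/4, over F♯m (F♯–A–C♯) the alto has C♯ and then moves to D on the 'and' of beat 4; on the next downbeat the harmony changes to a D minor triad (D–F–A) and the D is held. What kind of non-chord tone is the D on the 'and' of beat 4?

Anticipation.

The harmony at that moment is F♯ minor triad (F♯, A, C♯); D is not a chord tone.
It is approached by step up from C♯ and then sustained as the same pitch into the next harmony.
Arriving early and becoming a chord tone when the harmony changes — an anticipation.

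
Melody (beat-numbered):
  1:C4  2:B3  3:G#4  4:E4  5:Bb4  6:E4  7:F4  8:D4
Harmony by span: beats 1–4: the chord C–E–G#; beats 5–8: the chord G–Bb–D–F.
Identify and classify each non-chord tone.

The harmony at that moment is C augmented triad (C, E, G#); B3 is not a chord tone.
It is approached by step down from C4 and left by leap up to G#4.
Step in, leap out — an escape tone.
The harmony at that moment is G minor seventh chord (G, Bb, D, F); E4 is not a chord tone.
It is approached by leap down from Bb4 and left by step up to F4.
Leap in, step out — an appoggiatura.

B3 (beat 2) — escape tone; E4 (beat 6) — appoggiatura.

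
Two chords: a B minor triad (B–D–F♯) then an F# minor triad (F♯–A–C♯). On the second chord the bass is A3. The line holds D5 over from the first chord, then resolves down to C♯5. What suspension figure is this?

4–3 suspension.

At the second chord the bass is A3. The suspended D5 lies a fourth above the bass; after resolving down by step to C♯5, the interval above the bass becomes a third.
Suspension figures are named by those two intervals: 4–3.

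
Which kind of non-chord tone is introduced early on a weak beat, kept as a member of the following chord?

Approach: ahead of the chord change (typically by step), so it is dissonant against the current harmony. Departure: none — the same pitch is restated or held and is a chord tone of the new harmony.
Dissonant first, consonant once the harmony catches up: the note simply arrives early — an anticipation. (The reverse timing, consonant first and dissonant after the change, would be a suspension or retardation.)

Anticipation.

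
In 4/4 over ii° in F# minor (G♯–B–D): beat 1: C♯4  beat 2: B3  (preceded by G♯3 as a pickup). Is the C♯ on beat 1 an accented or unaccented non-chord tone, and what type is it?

Accented appoggiatura.

The harmony at that moment is G♯ diminished triad (G♯, B, D); C♯4 is not a chord tone.
It is approached by leap up from G♯3 and left by step down to B3.
Leap in, step out — an appoggiatura.
It falls on the downbeat, so it is accented.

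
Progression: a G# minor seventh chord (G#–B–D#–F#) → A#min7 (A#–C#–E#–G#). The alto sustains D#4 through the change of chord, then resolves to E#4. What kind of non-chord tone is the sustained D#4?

D#4 is a retardation.

The harmony at that moment is A# minor seventh chord (A#, C#, E#, G#); D#4 is not a chord tone.
It is held over (the same pitch as the preceding D#4) and left by step up to E#4.
Held over from the previous chord and resolving up by step — a retardation.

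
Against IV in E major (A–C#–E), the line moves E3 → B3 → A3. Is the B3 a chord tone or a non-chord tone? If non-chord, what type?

The harmony at that moment is A major triad (A, C#, E); B3 is not a chord tone.
It is approached by leap up from E3 and left by step down to A3.
Leap in, step out — an appoggiatura.

Non-chord tone — an appoggiatura.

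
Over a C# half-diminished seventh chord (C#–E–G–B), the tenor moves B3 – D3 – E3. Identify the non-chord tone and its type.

D3 is an appoggiatura.

The harmony at that moment is C# half-diminished seventh chord (C#, E, G, B); D3 is not a chord tone.
It is approached by leap down from B3 and left by step up to E3.
Leap in, step out — an appoggiatura.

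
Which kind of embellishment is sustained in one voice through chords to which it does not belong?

Approach: none. Departure: none — a single pitch is sustained while the chords change around it, passing through harmonies that do not contain it.
No melodic motion at all; the dissonance is created entirely by the moving harmonies against the stationary note — a pedal tone (pedal point).

Pedal tone.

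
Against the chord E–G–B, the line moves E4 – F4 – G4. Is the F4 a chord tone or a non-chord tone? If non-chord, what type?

Non-chord tone — a passing tone.

The harmony at that moment is E minor triad (E, G, B); F4 is not a chord tone.
It is approached by step up from E4 and left by step up to G4.
Step in, step out in the same direction — a passing tone.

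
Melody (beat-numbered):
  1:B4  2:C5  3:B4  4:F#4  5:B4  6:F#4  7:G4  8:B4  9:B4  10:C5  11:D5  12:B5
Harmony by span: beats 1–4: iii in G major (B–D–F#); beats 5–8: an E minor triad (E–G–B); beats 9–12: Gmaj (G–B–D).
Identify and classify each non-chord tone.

The harmony at that moment is B minor triad (B, D, F#); C5 is not a chord tone.
It is approached by step up from B4 and left by step down to B4.
Step away and step back to the same note — a neighbor tone (upper neighbor).
The harmony at that moment is E minor triad (E, G, B); F#4 is not a chord tone.
It is approached by leap down from B4 and left by step up to G4.
Leap in, step out — an appoggiatura.
The harmony at that moment is G major triad (G, B, D); C5 is not a chord tone.
It is approached by step up from B4 and left by step up to D5.
Step in, step out in the same direction — a passing tone.

C5 (beat 2) — neighbor tone; F#4 (beat 6) — appoggiatura; C5 (beat 10) — passing tone.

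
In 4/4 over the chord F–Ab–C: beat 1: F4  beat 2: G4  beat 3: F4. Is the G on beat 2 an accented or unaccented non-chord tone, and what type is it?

Unaccented neighbor tone.

The harmony at that moment is F minor triad (F, Ab, C); G4 is not a chord tone.
It is approached by step up from F4 and left by step down to F4.
Step away and step back to the same note — a neighbor tone (upper neighbor).
It falls on a weak beat, so it is unaccented.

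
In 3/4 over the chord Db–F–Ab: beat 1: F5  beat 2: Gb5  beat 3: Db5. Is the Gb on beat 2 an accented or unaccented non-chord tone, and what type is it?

The harmony at that moment is Db major triad (Db, F, Ab); Gb5 is not a chord tone.
It is approached by step up from F5 and left by leap down to Db5.
Step in, leap out — an escape tone.
It falls on a weak beat, so it is unaccented.

Unaccented escape tone.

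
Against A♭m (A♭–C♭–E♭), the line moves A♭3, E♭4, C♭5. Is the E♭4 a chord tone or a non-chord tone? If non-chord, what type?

Chord tone (the fifth of Ab minor triad).

Ab minor triad contains A♭, C♭, E♭; E♭ is the fifth, so it is a chord tone.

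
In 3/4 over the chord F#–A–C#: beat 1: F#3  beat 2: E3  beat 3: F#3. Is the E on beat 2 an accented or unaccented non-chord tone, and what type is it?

The harmony at that moment is F# minor triad (F#, A, C#); E3 is not a chord tone.
It is approached by step down from F#3 and left by step up to F#3.
Step away and step back to the same note — a neighbor tone (lower neighbor).
It falls on a weak beat, so it is unaccented.

Unaccented neighbor tone.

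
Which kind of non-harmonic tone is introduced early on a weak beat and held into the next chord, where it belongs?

Anticipation.

Approach: ahead of the chord change (typically by step), so it is dissonant against the current harmony. Departure: none — the same pitch is restated or held and is a chord tone of the new harmony.
Dissonant first, consonant once the harmony catches up: the note simply arrives early — an anticipation. (The reverse timing, consonant first and dissonant after the change, would be a suspension or retardation.)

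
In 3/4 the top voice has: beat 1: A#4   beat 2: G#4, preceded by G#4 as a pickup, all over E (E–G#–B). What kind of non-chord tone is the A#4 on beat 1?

The harmony at that moment is E major triad (E, G#, B); A#4 is not a chord tone.
It is approached by step up from G#4 and left by step down to G#4.
Step away and step back to the same note — a neighbor tone (upper neighbor).

Upper neighbor tone.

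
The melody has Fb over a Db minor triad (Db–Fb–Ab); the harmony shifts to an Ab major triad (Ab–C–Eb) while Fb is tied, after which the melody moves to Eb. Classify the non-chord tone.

Fb is a suspension.

The harmony at that moment is Ab major triad (Ab, C, Eb); Fb is not a chord tone.
It is held over (the same pitch as the preceding Fb) and left by step down to Eb.
Held over from the previous chord and resolving down by step — a suspension.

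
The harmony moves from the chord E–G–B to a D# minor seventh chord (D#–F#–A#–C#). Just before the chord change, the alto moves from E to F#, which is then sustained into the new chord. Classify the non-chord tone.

F# is an anticipation.

The harmony at that moment is E minor triad (E, G, B); F# is not a chord tone.
It is approached by step up from E and then sustained as the same pitch into the next harmony.
Arriving early and becoming a chord tone when the harmony changes — an anticipation.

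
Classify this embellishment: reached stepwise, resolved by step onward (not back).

Approach: by step. Departure: by step, continuing in the same direction.
Stepwise on both sides with no change of direction means the note fills in the space between two different chord tones — a passing tone. (Had it turned back to its starting note it would be a neighbor tone instead.)

Passing tone.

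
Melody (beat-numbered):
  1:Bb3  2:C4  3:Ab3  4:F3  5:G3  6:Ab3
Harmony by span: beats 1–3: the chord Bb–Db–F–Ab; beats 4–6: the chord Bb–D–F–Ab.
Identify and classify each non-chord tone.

C4 (beat 2) — escape tone; G3 (beat 5) — passing tone.

The harmony at that moment is Bb minor seventh chord (Bb, Db, F, Ab); C4 is not a chord tone.
It is approached by step up from Bb3 and left by leap down to Ab3.
Step in, leap out — an escape tone.
The harmony at that moment is Bb dominant seventh chord (Bb, D, F, Ab); G3 is not a chord tone.
It is approached by step up from F3 and left by step up to Ab3.
Step in, step out in the same direction — a passing tone.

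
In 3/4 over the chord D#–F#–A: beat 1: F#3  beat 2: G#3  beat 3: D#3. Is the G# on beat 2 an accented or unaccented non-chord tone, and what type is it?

Unaccented escape tone.

The harmony at that moment is D# diminished triad (D#, F#, A); G#3 is not a chord tone.
It is approached by step up from F#3 and left by leap down to D#3.
Step in, leap out — an escape tone.
It falls on a weak beat, so it is unaccented.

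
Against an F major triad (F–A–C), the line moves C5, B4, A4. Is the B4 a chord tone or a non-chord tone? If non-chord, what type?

Non-chord tone — a passing tone.

The harmony at that moment is F major triad (F, A, C); B4 is not a chord tone.
It is approached by step down from C5 and left by step down to A4.
Step in, step out in the same direction — a passing tone.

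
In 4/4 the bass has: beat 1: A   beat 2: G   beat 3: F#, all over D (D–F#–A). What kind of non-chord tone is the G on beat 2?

The harmony at that moment is D major triad (D, F#, A); G is not a chord tone.
It is approached by step down from A and left by step down to F#.
Step in, step out in the same direction — a passing tone.

Passing tone.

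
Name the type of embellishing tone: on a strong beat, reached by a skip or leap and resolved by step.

Approach: by leap. Departure: by step. Metric position: strong.
Leap in, step out, in a metrically strong position — an appoggiatura. (It is the mirror image of the escape tone, which steps in and leaps out from a weak position.)

Appoggiatura.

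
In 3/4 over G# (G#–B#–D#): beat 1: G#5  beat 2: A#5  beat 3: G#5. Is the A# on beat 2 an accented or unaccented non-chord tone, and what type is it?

Unaccented neighbor tone.

The harmony at that moment is G# major triad (G#, B#, D#); A#5 is not a chord tone.
It is approached by step up from G#5 and left by step down to G#5.
Step away and step back to the same note — a neighbor tone (upper neighbor).
It falls on a weak beat, so it is unaccented.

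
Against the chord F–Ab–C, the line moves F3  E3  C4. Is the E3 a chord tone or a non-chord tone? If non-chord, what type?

Non-chord tone — an escape tone.

The harmony at that moment is F minor triad (F, Ab, C); E3 is not a chord tone.
It is approached by step down from F3 and left by leap up to C4.
Step in, leap out — an escape tone.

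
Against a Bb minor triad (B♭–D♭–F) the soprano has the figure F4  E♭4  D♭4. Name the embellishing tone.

E♭4 is a passing tone.

The harmony at that moment is B♭ minor triad (B♭, D♭, F); E♭4 is not a chord tone.
It is approached by step down from F4 and left by step down to D♭4.
Step in, step out in the same direction — a passing tone.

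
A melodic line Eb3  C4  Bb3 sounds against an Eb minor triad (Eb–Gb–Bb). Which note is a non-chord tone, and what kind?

The harmony at that moment is Eb minor triad (Eb, Gb, Bb); C4 is not a chord tone.
It is approached by leap up from Eb3 and left by step down to Bb3.
Leap in, step out — an appoggiatura.

C4 is an appoggiatura.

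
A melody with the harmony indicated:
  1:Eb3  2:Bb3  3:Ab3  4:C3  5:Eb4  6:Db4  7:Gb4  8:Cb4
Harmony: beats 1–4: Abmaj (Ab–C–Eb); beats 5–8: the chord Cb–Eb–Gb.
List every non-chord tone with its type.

The harmony at that moment is Ab major triad (Ab, C, Eb); Bb3 is not a chord tone.
It is approached by leap up from Eb3 and left by step down to Ab3.
Leap in, step out — an appoggiatura.
The harmony at that moment is Cb major triad (Cb, Eb, Gb); Db4 is not a chord tone.
It is approached by step down from Eb4 and left by leap up to Gb4.
Step in, leap out — an escape tone.

Bb3 (beat 2) — appoggiatura; Db4 (beat 6) — escape tone.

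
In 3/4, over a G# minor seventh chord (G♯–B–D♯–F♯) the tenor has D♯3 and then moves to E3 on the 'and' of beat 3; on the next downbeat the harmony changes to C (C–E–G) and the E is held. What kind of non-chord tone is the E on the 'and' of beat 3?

Anticipation.

The harmony at that moment is G♯ minor seventh chord (G♯, B, D♯, F♯); E3 is not a chord tone.
It is approached by step up from D♯3 and then sustained as the same pitch into the next harmony.
Arriving early and becoming a chord tone when the harmony changes — an anticipation.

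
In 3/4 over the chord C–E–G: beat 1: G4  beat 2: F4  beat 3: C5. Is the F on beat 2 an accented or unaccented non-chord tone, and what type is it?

Unaccented escape tone.

The harmony at that moment is C major triad (C, E, G); F4 is not a chord tone.
It is approached by step down from G4 and left by leap up to C5.
Step in, leap out — an escape tone.
It falls on a weak beat, so it is unaccented.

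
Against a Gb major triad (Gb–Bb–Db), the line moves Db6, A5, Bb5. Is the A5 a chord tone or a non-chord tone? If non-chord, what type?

The harmony at that moment is Gb major triad (Gb, Bb, Db); A5 is not a chord tone.
It is approached by leap down from Db6 and left by step up to Bb5.
Leap in, step out — an appoggiatura.

Non-chord tone — an appoggiatura.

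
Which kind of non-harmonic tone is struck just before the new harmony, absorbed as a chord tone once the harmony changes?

Approach: ahead of the chord change (typically by step), so it is dissonant against the current harmony. Departure: none — the same pitch is restated or held and is a chord tone of the new harmony.
Dissonant first, consonant once the harmony catches up: the note simply arrives early — an anticipation. (The reverse timing, consonant first and dissonant after the change, would be a suspension or retardation.)

Anticipation.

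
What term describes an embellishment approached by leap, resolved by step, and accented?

Approach: by leap. Departure: by step. Metric position: strong.
Leap in, step out, in a metrically strong position — an appoggiatura. (It is the mirror image of the escape tone, which steps in and leaps out from a weak position.)

Appoggiatura.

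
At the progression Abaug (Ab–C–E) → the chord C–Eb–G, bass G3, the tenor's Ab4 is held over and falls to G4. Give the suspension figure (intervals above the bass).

9–8 suspension.

At the second chord the bass is G3. The suspended Ab4 lies a ninth above the bass; after resolving down by step to G4, the interval above the bass becomes an octave.
Suspension figures are named by those two intervals: 9–8.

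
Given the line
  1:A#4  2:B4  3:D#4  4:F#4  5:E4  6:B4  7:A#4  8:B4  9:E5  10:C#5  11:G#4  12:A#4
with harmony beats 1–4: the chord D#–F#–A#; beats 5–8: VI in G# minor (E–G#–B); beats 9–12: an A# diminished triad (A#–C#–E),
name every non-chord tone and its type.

B4 (beat 2) — escape tone; A#4 (beat 7) — neighbor tone; G#4 (beat 11) — appoggiatura.

The harmony at that moment is D# minor triad (D#, F#, A#); B4 is not a chord tone.
It is approached by step up from A#4 and left by leap down to D#4.
Step in, leap out — an escape tone.
The harmony at that moment is E major triad (E, G#, B); A#4 is not a chord tone.
It is approached by step down from B4 and left by step up to B4.
Step away and step back to the same note — a neighbor tone (lower neighbor).
The harmony at that moment is A# diminished triad (A#, C#, E); G#4 is not a chord tone.
It is approached by leap down from C#5 and left by step up to A#4.
Leap in, step out — an appoggiatura.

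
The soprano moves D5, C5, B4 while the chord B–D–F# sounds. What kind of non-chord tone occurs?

The harmony at that moment is B minor triad (B, D, F#); C5 is not a chord tone.
It is approached by step down from D5 and left by step down to B4.
Step in, step out in the same direction — a passing tone.

C5 is a passing tone.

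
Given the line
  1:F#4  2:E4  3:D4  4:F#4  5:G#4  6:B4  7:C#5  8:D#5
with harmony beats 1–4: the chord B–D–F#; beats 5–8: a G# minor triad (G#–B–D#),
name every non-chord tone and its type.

The harmony at that moment is B minor triad (B, D, F#); E4 is not a chord tone.
It is approached by step down from F#4 and left by step down to D4.
Step in, step out in the same direction — a passing tone.
The harmony at that moment is G# minor triad (G#, B, D#); C#5 is not a chord tone.
It is approached by step up from B4 and left by step up to D#5.
Step in, step out in the same direction — a passing tone.

E4 (beat 2) — passing tone; C#5 (beat 7) — passing tone.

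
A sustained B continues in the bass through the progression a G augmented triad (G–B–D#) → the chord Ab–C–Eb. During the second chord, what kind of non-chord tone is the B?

Pedal tone (pedal point).

The harmony at that moment is Ab major triad (Ab, C, Eb); B is not a chord tone.
It is held over (the same pitch as the preceding B) and then sustained as the same pitch into the next harmony.
Sustained through a change of harmony — a pedal tone.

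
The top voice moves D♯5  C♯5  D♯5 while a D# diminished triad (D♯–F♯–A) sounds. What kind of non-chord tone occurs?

C♯5 is a neighbor tone.

The harmony at that moment is D♯ diminished triad (D♯, F♯, A); C♯5 is not a chord tone.
It is approached by step down from D♯5 and left by step up to D♯5.
Step away and step back to the same note — a neighbor tone (lower neighbor).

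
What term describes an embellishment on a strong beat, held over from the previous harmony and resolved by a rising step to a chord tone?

Approach: by preparation — the pitch is first a chord tone, then held (tied or repeated) while the harmony changes under it. Departure: up by step. Metric position: strong.
A prepared dissonance that resolves upward by step — a retardation. (The same figure resolving downward would be a suspension.)

Retardation.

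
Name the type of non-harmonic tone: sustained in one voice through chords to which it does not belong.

Approach: none. Departure: none — a single pitch is sustained while the chords change around it, passing through harmonies that do not contain it.
No melodic motion at all; the dissonance is created entirely by the moving harmonies against the stationary note — a pedal tone (pedal point).

Pedal tone.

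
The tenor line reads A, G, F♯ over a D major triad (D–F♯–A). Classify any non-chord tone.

The harmony at that moment is D major triad (D, F♯, A); G is not a chord tone.
It is approached by step down from A and left by step down to F♯.
Step in, step out in the same direction — a passing tone.

G is a passing tone.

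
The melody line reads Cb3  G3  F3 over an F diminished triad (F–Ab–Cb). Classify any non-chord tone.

G3 is an appoggiatura.

The harmony at that moment is F diminished triad (F, Ab, Cb); G3 is not a chord tone.
It is approached by leap up from Cb3 and left by step down to F3.
Leap in, step out — an appoggiatura.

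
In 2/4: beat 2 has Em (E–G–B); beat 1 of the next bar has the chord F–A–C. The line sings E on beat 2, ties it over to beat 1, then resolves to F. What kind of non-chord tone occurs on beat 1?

Retardation.

The harmony at that moment is F major triad (F, A, C); E is not a chord tone.
It is held over (the same pitch as the preceding E) and left by step up to F.
Held over from the previous chord and resolving up by step — a retardation.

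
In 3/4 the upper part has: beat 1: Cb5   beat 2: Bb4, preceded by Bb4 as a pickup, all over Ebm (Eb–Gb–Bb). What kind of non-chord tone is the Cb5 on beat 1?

Upper neighbor tone.

The harmony at that moment is Eb minor triad (Eb, Gb, Bb); Cb5 is not a chord tone.
It is approached by step up from Bb4 and left by step down to Bb4.
Step away and step back to the same note — a neighbor tone (upper neighbor).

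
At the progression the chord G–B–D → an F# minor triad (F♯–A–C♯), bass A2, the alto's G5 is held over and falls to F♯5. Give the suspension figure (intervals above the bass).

7–6 suspension.

At the second chord the bass is A2. The suspended G5 lies a seventh above the bass; after resolving down by step to F♯5, the interval above the bass becomes a sixth.
Suspension figures are named by those two intervals: 7–6.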